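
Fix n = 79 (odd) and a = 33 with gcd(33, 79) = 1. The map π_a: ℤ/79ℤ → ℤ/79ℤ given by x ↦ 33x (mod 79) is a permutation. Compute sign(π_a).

Orbit of 22 under x↦33x: [22, 15, 21, 61, 38, 69, 65]… (length divides ord_79(33)).
Cycle lengths of π_33 on ℤ/79ℤ: [26, 26, 26, 1]; 4 cycles in total.
4 cycles on 79: each ℓ→(−1)^(ℓ−1), product (−1)^75 = -1.

-1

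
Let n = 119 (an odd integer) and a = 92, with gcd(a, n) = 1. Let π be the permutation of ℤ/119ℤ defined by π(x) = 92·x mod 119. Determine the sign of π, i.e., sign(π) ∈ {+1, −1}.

Orbit of 22 under x↦92x: [22, 1, 92, 15, 71, 106, 113]… (length divides ord_119(92)).
14 cycles of lengths [16, 16, 16, 16, 16, 16, 16, 1, 1, 1, 1, 1, 1, 1].
sign(π) = (−1)^{n − #cycles} = (−1)^{119−14} = (−1)^105 = -1.

-1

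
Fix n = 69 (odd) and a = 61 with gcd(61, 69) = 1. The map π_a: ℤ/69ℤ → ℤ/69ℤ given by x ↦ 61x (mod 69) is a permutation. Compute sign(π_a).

Orbit of 37 under x↦61x: [37, 49, 22, 31, 28, 52, 67]… (length divides ord_69(61)).
6 cycles of lengths [22, 22, 22, 1, 1, 1].
69 − 6 = 63 transpositions; sign(π) = (−1)^63 = -1.

-1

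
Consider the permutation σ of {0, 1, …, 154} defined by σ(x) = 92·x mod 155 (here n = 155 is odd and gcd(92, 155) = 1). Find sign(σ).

Trace 92: π^k(92) = [92, 94, 123, 1] for k=0..3.
π_92 has 47 disjoint cycles with lengths [4, 4, 4, 4, 4, 4, 4, 4, 4, 4, 4, 4, 4, 4, 4, 4, 4, 4, 4, 4, 4, 4, 4, 4, 4, 4, 4, 4, 4, 4, 4, 2, 2, 2, 2, 2, 2, 2, 2, 2, 2, 2, 2, 2, 2, 2, 1] on {0,…,154}.
47 cycles on 155: each ℓ→(−1)^(ℓ−1), product (−1)^108 = +1.

+1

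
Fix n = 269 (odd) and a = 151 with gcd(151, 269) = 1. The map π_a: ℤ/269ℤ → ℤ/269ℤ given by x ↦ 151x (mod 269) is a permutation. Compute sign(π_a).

+1

Start at x=188: 188 → 143 → 73 → 263 → 170 → 115 → 149 → … (one orbit).
π_151 has 3 disjoint cycles with lengths [134, 134, 1] on {0,…,268}.
269 − 3 = 266 transpositions; sign(π) = (−1)^266 = +1.
The Jacobi symbol (151|269) = +1 (Zolotarev) agrees.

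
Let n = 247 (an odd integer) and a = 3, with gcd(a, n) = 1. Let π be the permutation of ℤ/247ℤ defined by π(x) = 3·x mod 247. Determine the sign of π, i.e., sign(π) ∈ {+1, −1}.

-1

Start at x=183: 183 → 55 → 165 → 1 → 3 → 9 → 27 → … (one orbit).
Cycle type of π: 18×13 + 3×4 + 1; total 18 cycles.
247 − 18 = 229 transpositions; sign(π) = (−1)^229 = -1.
(3|247)_J = -1 (Zolotarev's lemma cross-check).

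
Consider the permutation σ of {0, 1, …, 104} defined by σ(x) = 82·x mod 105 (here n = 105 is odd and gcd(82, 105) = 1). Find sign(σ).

+1

Start at x=79: 79 → 73 → 1 → 82 → 4 → 13 → 16 → … (one orbit).
The orbit structure of x ↦ 82x mod 105: 15 orbits of sizes [12, 12, 12, 12, 12, 12, 6, 6, 6, 4, 4, 4, 1, 1, 1].
With 15 cycles on 105 points, sign = (−1)^{105−15} = +1.
Via Zolotarev, sign(π_{82}) = (82|105) = +1.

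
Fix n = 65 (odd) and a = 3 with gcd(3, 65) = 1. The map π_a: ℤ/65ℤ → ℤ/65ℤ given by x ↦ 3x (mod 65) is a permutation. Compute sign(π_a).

Orbit of 16 under x↦3x: [16, 48, 14, 42, 61, 53, 29]… (length divides ord_65(3)).
π_3 has 10 disjoint cycles with lengths [12, 12, 12, 12, 4, 3, 3, 3, 3, 1] on {0,…,64}.
With 10 cycles on 65 points, sign = (−1)^{65−10} = -1.

-1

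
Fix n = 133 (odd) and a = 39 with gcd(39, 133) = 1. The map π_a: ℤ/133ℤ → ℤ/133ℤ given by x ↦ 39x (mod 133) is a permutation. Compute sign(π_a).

+1

Orbit of 1 under x↦39x: [1, 39, 58]… (length divides ord_133(39)).
Decompose π into cycles: lengths [3, 3, 3, 3, 3, 3, 3, 3, 3, 3, 3, 3, 3, 3, 3, 3, 3, 3, 3, 3, 3, 3, 3, 3, 3, 3, 3, 3, 3, 3, 3, 3, 3, 3, 3, 3, 3, 3, 1, 1, 1, 1, 1, 1, 1, 1, 1, 1, 1, 1, 1, 1, 1, 1, 1, 1, 1] (57 cycles, including the fixed point 0).
133 − 57 = 76 transpositions; sign(π) = (−1)^76 = +1.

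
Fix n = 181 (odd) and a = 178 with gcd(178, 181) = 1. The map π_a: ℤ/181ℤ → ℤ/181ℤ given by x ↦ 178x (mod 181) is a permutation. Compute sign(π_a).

Orbit of 67 under x↦178x: [67, 161, 60, 1, 178, 9, 154]… (length divides ord_181(178)).
3 cycles of lengths [90, 90, 1].
sign(π) = (−1)^{n − #cycles} = (−1)^{181−3} = (−1)^178 = +1.
Via Zolotarev, sign(π_{178}) = (178|181) = +1.

+1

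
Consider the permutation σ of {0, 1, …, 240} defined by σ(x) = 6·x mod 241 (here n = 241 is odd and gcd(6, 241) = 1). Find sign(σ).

+1

Trace 40: π^k(40) = [40, 240, 235, 205, 25, 150, 177] for k=0..6.
The orbit structure of x ↦ 6x mod 241: 13 orbits of sizes [20, 20, 20, 20, 20, 20, 20, 20, 20, 20, 20, 20, 1].
n − c = 241 − 13 = 228; sign = (−1)^228 = +1.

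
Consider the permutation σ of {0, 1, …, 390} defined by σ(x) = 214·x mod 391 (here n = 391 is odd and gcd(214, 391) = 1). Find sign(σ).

+1

Start at x=8: 8 → 148 → 1 → 214 → 49 → 320 → 55 → … (one orbit).
Cycle lengths of π_214 on ℤ/391ℤ: [176, 176, 22, 16, 1]; 5 cycles in total.
5 cycles on 391: each ℓ→(−1)^(ℓ−1), product (−1)^386 = +1.
Zolotarev: (214|391) = +1, matching the cycle-count sign.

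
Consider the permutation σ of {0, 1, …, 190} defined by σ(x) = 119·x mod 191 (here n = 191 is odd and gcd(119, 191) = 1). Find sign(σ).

Trace 110: π^k(110) = [110, 102, 105, 80, 161, 59, 145] for k=0..6.
2 cycles of lengths [190, 1].
2 cycles on 191: each ℓ→(−1)^(ℓ−1), product (−1)^189 = -1.
Via Zolotarev, sign(π_{119}) = (119|191) = -1.

-1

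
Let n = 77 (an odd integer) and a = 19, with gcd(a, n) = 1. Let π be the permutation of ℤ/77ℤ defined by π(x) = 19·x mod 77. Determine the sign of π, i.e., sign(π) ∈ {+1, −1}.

Start at x=36: 36 → 68 → 60 → 62 → 23 → 52 → 64 → … (one orbit).
The orbit structure of x ↦ 19x mod 77: 5 orbits of sizes [30, 30, 10, 6, 1].
With 5 cycles on 77 points, sign = (−1)^{77−5} = +1.
Via Zolotarev, sign(π_{19}) = (19|77) = +1.

+1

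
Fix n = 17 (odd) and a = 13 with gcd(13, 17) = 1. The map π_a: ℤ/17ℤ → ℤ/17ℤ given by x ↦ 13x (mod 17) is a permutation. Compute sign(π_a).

Start at x=13: 13 → 16 → 4 → 1 → 13 (one orbit).
5 cycles of lengths [4, 4, 4, 4, 1].
17 − 5 = 12 transpositions; sign(π) = (−1)^12 = +1.
(13|17)_J = +1 (Zolotarev's lemma cross-check).

+1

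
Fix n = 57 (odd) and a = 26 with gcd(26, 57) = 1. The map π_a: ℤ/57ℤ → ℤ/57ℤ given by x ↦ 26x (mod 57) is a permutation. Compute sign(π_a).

Orbit of 20 under x↦26x: [20, 7, 11, 1, 26, 49]… (length divides ord_57(26)).
Cycle lengths of π_26 on ℤ/57ℤ: [6, 6, 6, 6, 6, 6, 3, 3, 3, 3, 3, 3, 2, 1]; 14 cycles in total.
sign(π) = (−1)^{n − #cycles} = (−1)^{57−14} = (−1)^43 = -1.
Via Zolotarev, sign(π_{26}) = (26|57) = -1.

-1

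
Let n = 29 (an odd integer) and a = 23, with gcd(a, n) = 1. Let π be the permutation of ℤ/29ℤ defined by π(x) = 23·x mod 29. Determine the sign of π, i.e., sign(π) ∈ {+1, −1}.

Orbit of 7 under x↦23x: [7, 16, 20, 25, 24, 1, 23]… (length divides ord_29(23)).
Cycle lengths of π_23 on ℤ/29ℤ: [7, 7, 7, 7, 1]; 5 cycles in total.
Σ(ℓ_i−1) = 29−5 = 24; sign = (−1)^24 = +1.
The Jacobi symbol (23|29) = +1 (Zolotarev) agrees.

+1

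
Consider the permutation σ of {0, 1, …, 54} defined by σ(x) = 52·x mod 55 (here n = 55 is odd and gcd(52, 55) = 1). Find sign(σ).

Trace 31: π^k(31) = [31, 17, 4, 43, 36, 2, 49] for k=0..6.
The orbit structure of x ↦ 52x mod 55: 5 orbits of sizes [20, 20, 10, 4, 1].
With 5 cycles on 55 points, sign = (−1)^{55−5} = +1.
Zolotarev: (52|55) = +1, matching the cycle-count sign.

+1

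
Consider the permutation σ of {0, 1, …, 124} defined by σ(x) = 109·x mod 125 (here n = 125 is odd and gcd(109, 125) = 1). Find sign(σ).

+1

Orbit of 36 under x↦109x: [36, 49, 91, 44, 46, 14, 26]… (length divides ord_125(109)).
The orbit structure of x ↦ 109x mod 125: 7 orbits of sizes [50, 50, 10, 10, 2, 2, 1].
125 − 7 = 118 transpositions; sign(π) = (−1)^118 = +1.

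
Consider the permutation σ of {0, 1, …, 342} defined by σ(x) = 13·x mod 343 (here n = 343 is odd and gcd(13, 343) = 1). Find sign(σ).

-1

Trace 167: π^k(167) = [167, 113, 97, 232, 272, 106, 6] for k=0..6.
The orbit structure of x ↦ 13x mod 343: 10 orbits of sizes [98, 98, 98, 14, 14, 14, 2, 2, 2, 1].
10 cycles on 343: each ℓ→(−1)^(ℓ−1), product (−1)^333 = -1.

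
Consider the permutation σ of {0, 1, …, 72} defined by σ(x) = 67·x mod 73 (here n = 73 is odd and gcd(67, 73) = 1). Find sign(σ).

Orbit of 9 under x↦67x: [9, 19, 32, 27, 57, 23, 8]… (length divides ord_73(67)).
The orbit structure of x ↦ 67x mod 73: 3 orbits of sizes [36, 36, 1].
With 3 cycles on 73 points, sign = (−1)^{73−3} = +1.

+1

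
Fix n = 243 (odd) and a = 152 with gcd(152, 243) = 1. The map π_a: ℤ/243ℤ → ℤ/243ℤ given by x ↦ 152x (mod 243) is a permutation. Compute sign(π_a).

-1

Orbit of 134 under x↦152x: [134, 199, 116, 136, 17, 154, 80]… (length divides ord_243(152)).
14 cycles of lengths [54, 54, 54, 18, 18, 18, 6, 6, 6, 2, 2, 2, 2, 1].
Σ(ℓ_i−1) = 243−14 = 229; sign = (−1)^229 = -1.
Check: (152/243) = -1 by Zolotarev.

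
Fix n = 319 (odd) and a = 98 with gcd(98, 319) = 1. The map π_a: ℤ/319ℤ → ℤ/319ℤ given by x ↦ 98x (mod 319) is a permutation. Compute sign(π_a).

Orbit of 1 under x↦98x: [1, 98, 34, 142, 199, 43, 67]… (length divides ord_319(98)).
Cycle type of π: 28×11 + 2×5 + 1; total 17 cycles.
17 cycles on 319: each ℓ→(−1)^(ℓ−1), product (−1)^302 = +1.
The Jacobi symbol (98|319) = +1 (Zolotarev) agrees.

+1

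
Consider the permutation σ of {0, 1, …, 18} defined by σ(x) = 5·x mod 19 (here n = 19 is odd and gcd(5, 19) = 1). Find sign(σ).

+1

Start at x=6: 6 → 11 → 17 → 9 → 7 → 16 → 4 → … (one orbit).
Cycle type of π: 9×2 + 1; total 3 cycles.
With 3 cycles on 19 points, sign = (−1)^{19−3} = +1.
Zolotarev: (5|19) = +1, matching the cycle-count sign.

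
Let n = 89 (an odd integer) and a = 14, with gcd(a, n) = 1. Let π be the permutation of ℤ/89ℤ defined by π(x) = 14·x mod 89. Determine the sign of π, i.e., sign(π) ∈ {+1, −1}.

-1

Start at x=28: 28 → 36 → 59 → 25 → 83 → 5 → 70 → … (one orbit).
Cycle lengths of π_14 on ℤ/89ℤ: [88, 1]; 2 cycles in total.
Σ(ℓ_i−1) = 89−2 = 87; sign = (−1)^87 = -1.
Via Zolotarev, sign(π_{14}) = (14|89) = -1.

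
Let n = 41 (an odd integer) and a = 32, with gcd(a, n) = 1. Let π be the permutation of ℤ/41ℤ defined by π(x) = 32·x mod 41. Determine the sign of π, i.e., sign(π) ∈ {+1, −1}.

Start at x=1: 1 → 32 → 40 → 9 → 1 (one orbit).
Cycle type of π: 4×10 + 1; total 11 cycles.
With 11 cycles on 41 points, sign = (−1)^{41−11} = +1.
Via Zolotarev, sign(π_{32}) = (32|41) = +1.

+1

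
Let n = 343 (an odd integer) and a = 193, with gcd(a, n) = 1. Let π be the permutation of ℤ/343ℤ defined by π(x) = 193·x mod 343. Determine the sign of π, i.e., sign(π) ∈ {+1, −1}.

Start at x=291: 291 → 254 → 316 → 277 → 296 → 190 → 312 → … (one orbit).
Decompose π into cycles: lengths [147, 147, 21, 21, 3, 3, 1] (7 cycles, including the fixed point 0).
Σ(ℓ_i−1) = 343−7 = 336; sign = (−1)^336 = +1.
Check: (193/343) = +1 by Zolotarev.

+1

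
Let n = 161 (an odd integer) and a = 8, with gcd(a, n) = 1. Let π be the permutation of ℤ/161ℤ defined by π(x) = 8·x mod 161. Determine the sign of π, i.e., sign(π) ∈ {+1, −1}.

+1

Start at x=78: 78 → 141 → 1 → 8 → 64 → 29 → 71 → … (one orbit).
Decompose π into cycles: lengths [11, 11, 11, 11, 11, 11, 11, 11, 11, 11, 11, 11, 11, 11, 1, 1, 1, 1, 1, 1, 1] (21 cycles, including the fixed point 0).
161 − 21 = 140 transpositions; sign(π) = (−1)^140 = +1.
Via Zolotarev, sign(π_{8}) = (8|161) = +1.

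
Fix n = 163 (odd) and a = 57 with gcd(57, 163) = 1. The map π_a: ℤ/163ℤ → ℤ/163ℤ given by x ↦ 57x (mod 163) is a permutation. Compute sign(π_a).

+1

Start at x=62: 62 → 111 → 133 → 83 → 4 → 65 → 119 → … (one orbit).
Cycle type of π: 81×2 + 1; total 3 cycles.
sign(π) = (−1)^{n − #cycles} = (−1)^{163−3} = (−1)^160 = +1.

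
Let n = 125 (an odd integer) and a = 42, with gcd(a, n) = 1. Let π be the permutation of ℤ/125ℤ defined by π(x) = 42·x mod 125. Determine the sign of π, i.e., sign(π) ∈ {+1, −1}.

Orbit of 57 under x↦42x: [57, 19, 48, 16, 47, 99, 33]… (length divides ord_125(42)).
Cycle type of π: 100 + 20 + 4 + 1; total 4 cycles.
125 − 4 = 121 transpositions; sign(π) = (−1)^121 = -1.

-1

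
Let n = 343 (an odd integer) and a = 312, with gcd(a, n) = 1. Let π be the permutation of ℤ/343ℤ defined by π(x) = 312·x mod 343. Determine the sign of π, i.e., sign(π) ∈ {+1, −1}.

Orbit of 246 under x↦312x: [246, 263, 79, 295, 116, 177, 1]… (length divides ord_343(312)).
The orbit structure of x ↦ 312x mod 343: 31 orbits of sizes [21, 21, 21, 21, 21, 21, 21, 21, 21, 21, 21, 21, 21, 21, 3, 3, 3, 3, 3, 3, 3, 3, 3, 3, 3, 3, 3, 3, 3, 3, 1].
n − c = 343 − 31 = 312; sign = (−1)^312 = +1.
Via Zolotarev, sign(π_{312}) = (312|343) = +1.

+1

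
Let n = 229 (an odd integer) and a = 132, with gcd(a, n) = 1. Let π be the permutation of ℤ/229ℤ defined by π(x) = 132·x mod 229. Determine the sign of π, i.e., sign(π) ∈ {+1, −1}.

+1

Start at x=161: 161 → 184 → 14 → 16 → 51 → 91 → 104 → … (one orbit).
5 cycles of lengths [57, 57, 57, 57, 1].
5 cycles on 229: each ℓ→(−1)^(ℓ−1), product (−1)^224 = +1.
Zolotarev: (132|229) = +1, matching the cycle-count sign.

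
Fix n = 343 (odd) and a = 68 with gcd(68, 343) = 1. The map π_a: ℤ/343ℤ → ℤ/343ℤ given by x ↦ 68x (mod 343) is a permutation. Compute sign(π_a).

Orbit of 195 under x↦68x: [195, 226, 276, 246, 264, 116, 342]… (length divides ord_343(68)).
Decompose π into cycles: lengths [42, 42, 42, 42, 42, 42, 42, 6, 6, 6, 6, 6, 6, 6, 6, 1] (16 cycles, including the fixed point 0).
n − c = 343 − 16 = 327; sign = (−1)^327 = -1.

-1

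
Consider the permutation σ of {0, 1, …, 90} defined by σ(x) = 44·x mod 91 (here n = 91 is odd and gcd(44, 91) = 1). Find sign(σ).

-1

Trace 25: π^k(25) = [25, 8, 79, 18, 64, 86, 53] for k=0..6.
12 cycles of lengths [12, 12, 12, 12, 12, 12, 4, 4, 4, 3, 3, 1].
91 − 12 = 79 transpositions; sign(π) = (−1)^79 = -1.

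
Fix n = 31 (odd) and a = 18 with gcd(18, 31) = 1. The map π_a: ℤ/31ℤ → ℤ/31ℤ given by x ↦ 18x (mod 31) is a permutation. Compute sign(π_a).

Orbit of 7 under x↦18x: [7, 2, 5, 28, 8, 20, 19]… (length divides ord_31(18)).
The orbit structure of x ↦ 18x mod 31: 3 orbits of sizes [15, 15, 1].
Σ(ℓ_i−1) = 31−3 = 28; sign = (−1)^28 = +1.
Check: (18/31) = +1 by Zolotarev.

+1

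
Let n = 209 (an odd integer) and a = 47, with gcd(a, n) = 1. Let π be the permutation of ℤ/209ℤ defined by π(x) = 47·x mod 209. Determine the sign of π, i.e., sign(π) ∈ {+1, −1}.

+1

Start at x=9: 9 → 5 → 26 → 177 → 168 → 163 → 137 → … (one orbit).
π_47 has 9 disjoint cycles with lengths [45, 45, 45, 45, 9, 9, 5, 5, 1] on {0,…,208}.
9 cycles on 209: each ℓ→(−1)^(ℓ−1), product (−1)^200 = +1.
Zolotarev: (47|209) = +1, matching the cycle-count sign.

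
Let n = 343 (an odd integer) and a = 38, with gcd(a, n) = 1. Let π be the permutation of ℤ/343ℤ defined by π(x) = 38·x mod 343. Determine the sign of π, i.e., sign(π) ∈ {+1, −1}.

Start at x=172: 172 → 19 → 36 → 339 → 191 → 55 → 32 → … (one orbit).
Decompose π into cycles: lengths [294, 42, 6, 1] (4 cycles, including the fixed point 0).
With 4 cycles on 343 points, sign = (−1)^{343−4} = -1.

-1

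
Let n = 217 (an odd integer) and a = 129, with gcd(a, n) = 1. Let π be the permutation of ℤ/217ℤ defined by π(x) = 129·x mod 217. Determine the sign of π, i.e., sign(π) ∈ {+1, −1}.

Orbit of 125 under x↦129x: [125, 67, 180, 1, 129, 149]… (length divides ord_217(129)).
Cycle lengths of π_129 on ℤ/217ℤ: [6, 6, 6, 6, 6, 6, 6, 6, 6, 6, 6, 6, 6, 6, 6, 6, 6, 6, 6, 6, 6, 6, 6, 6, 6, 6, 6, 6, 6, 6, 6, 3, 3, 3, 3, 3, 3, 3, 3, 3, 3, 1]; 42 cycles in total.
217 − 42 = 175 transpositions; sign(π) = (−1)^175 = -1.
(129|217)_J = -1 (Zolotarev's lemma cross-check).

-1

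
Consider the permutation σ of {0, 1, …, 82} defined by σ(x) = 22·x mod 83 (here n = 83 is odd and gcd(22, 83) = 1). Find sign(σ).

Start at x=72: 72 → 7 → 71 → 68 → 2 → 44 → 55 → … (one orbit).
π_22 has 2 disjoint cycles with lengths [82, 1] on {0,…,82}.
n − c = 83 − 2 = 81; sign = (−1)^81 = -1.

-1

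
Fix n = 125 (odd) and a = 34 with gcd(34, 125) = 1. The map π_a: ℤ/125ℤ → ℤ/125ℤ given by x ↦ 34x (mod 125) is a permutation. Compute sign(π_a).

Orbit of 24 under x↦34x: [24, 66, 119, 46, 64, 51, 109]… (length divides ord_125(34)).
Cycle lengths of π_34 on ℤ/125ℤ: [50, 50, 10, 10, 2, 2, 1]; 7 cycles in total.
Σ(ℓ_i−1) = 125−7 = 118; sign = (−1)^118 = +1.
Check: (34/125) = +1 by Zolotarev.

+1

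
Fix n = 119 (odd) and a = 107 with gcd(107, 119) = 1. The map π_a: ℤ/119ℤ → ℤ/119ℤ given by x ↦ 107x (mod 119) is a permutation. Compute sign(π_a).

Start at x=78: 78 → 16 → 46 → 43 → 79 → 4 → 71 → … (one orbit).
Cycle type of π: 48×2 + 16 + 3×2 + 1; total 6 cycles.
n − c = 119 − 6 = 113; sign = (−1)^113 = -1.
Check: (107/119) = -1 by Zolotarev.

-1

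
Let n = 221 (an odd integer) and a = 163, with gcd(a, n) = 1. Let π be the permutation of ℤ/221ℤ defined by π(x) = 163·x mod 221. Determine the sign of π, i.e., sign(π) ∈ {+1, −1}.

Trace 168: π^k(168) = [168, 201, 55, 125, 43, 158, 118] for k=0..6.
The orbit structure of x ↦ 163x mod 221: 7 orbits of sizes [48, 48, 48, 48, 16, 12, 1].
With 7 cycles on 221 points, sign = (−1)^{221−7} = +1.
Zolotarev: (163|221) = +1, matching the cycle-count sign.

+1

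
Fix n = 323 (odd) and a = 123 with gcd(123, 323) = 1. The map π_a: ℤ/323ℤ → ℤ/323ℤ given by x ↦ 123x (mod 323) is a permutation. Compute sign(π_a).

Trace 290: π^k(290) = [290, 140, 101, 149, 239, 4, 169] for k=0..6.
15 cycles of lengths [36, 36, 36, 36, 36, 36, 36, 36, 9, 9, 4, 4, 4, 4, 1].
Σ(ℓ_i−1) = 323−15 = 308; sign = (−1)^308 = +1.
Zolotarev: (123|323) = +1, matching the cycle-count sign.

+1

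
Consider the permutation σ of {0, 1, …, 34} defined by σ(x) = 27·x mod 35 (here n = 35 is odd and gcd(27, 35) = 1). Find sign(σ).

Orbit of 27 under x↦27x: [27, 29, 13, 1]… (length divides ord_35(27)).
11 cycles of lengths [4, 4, 4, 4, 4, 4, 4, 2, 2, 2, 1].
11 cycles on 35: each ℓ→(−1)^(ℓ−1), product (−1)^24 = +1.

+1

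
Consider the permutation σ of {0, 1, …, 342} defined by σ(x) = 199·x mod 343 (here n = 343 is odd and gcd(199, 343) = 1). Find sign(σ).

Trace 111: π^k(111) = [111, 137, 166, 106, 171, 72, 265] for k=0..6.
Cycle lengths of π_199 on ℤ/343ℤ: [294, 42, 6, 1]; 4 cycles in total.
4 cycles on 343: each ℓ→(−1)^(ℓ−1), product (−1)^339 = -1.

-1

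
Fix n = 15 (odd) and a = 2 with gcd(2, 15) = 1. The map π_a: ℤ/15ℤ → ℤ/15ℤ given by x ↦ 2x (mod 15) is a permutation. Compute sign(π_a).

Start at x=1: 1 → 2 → 4 → 8 → 1 (one orbit).
Cycle lengths of π_2 on ℤ/15ℤ: [4, 4, 4, 2, 1]; 5 cycles in total.
With 5 cycles on 15 points, sign = (−1)^{15−5} = +1.
Zolotarev: (2|15) = +1, matching the cycle-count sign.

+1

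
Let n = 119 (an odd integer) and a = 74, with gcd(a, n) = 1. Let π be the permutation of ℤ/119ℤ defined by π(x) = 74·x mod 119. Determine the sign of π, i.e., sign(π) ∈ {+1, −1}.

-1

Start at x=67: 67 → 79 → 15 → 39 → 30 → 78 → 60 → … (one orbit).
π_74 has 6 disjoint cycles with lengths [48, 48, 16, 3, 3, 1] on {0,…,118}.
n − c = 119 − 6 = 113; sign = (−1)^113 = -1.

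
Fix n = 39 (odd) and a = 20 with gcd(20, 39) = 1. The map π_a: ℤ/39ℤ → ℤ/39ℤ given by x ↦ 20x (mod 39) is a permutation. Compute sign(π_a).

Start at x=11: 11 → 25 → 32 → 16 → 8 → 4 → 2 → … (one orbit).
π_20 has 5 disjoint cycles with lengths [12, 12, 12, 2, 1] on {0,…,38}.
With 5 cycles on 39 points, sign = (−1)^{39−5} = +1.

+1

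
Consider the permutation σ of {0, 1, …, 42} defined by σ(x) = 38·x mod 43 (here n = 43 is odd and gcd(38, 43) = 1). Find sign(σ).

+1

Orbit of 41 under x↦38x: [41, 10, 36, 35, 40, 15, 11]… (length divides ord_43(38)).
Cycle lengths of π_38 on ℤ/43ℤ: [21, 21, 1]; 3 cycles in total.
sign(π) = (−1)^{n − #cycles} = (−1)^{43−3} = (−1)^40 = +1.
Zolotarev: (38|43) = +1, matching the cycle-count sign.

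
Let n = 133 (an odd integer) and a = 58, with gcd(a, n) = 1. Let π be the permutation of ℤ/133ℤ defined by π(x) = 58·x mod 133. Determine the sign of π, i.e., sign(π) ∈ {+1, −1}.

Trace 1: π^k(1) = [1, 58, 39] for k=0..2.
The orbit structure of x ↦ 58x mod 133: 57 orbits of sizes [3, 3, 3, 3, 3, 3, 3, 3, 3, 3, 3, 3, 3, 3, 3, 3, 3, 3, 3, 3, 3, 3, 3, 3, 3, 3, 3, 3, 3, 3, 3, 3, 3, 3, 3, 3, 3, 3, 1, 1, 1, 1, 1, 1, 1, 1, 1, 1, 1, 1, 1, 1, 1, 1, 1, 1, 1].
sign(π) = (−1)^{n − #cycles} = (−1)^{133−57} = (−1)^76 = +1.

+1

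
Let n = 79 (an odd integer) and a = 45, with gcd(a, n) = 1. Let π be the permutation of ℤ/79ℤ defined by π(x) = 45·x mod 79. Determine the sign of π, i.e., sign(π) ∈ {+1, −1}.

Start at x=10: 10 → 55 → 26 → 64 → 36 → 40 → 62 → … (one orbit).
Decompose π into cycles: lengths [39, 39, 1] (3 cycles, including the fixed point 0).
With 3 cycles on 79 points, sign = (−1)^{79−3} = +1.

+1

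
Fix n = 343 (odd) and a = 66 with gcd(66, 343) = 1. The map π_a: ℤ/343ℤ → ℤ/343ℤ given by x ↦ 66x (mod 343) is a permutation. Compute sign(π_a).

-1

Trace 176: π^k(176) = [176, 297, 51, 279, 235, 75, 148] for k=0..6.
The orbit structure of x ↦ 66x mod 343: 4 orbits of sizes [294, 42, 6, 1].
n − c = 343 − 4 = 339; sign = (−1)^339 = -1.
(66|343)_J = -1 (Zolotarev's lemma cross-check).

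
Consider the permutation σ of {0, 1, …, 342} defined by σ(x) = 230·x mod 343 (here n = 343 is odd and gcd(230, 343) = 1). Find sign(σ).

-1

Trace 272: π^k(272) = [272, 134, 293, 162, 216, 288, 41] for k=0..6.
The orbit structure of x ↦ 230x mod 343: 10 orbits of sizes [98, 98, 98, 14, 14, 14, 2, 2, 2, 1].
n − c = 343 − 10 = 333; sign = (−1)^333 = -1.
Check: (230/343) = -1 by Zolotarev.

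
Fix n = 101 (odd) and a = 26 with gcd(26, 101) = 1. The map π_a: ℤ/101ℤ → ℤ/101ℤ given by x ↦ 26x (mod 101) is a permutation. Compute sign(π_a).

-1

Start at x=13: 13 → 35 → 1 → 26 → 70 → 2 → 52 → … (one orbit).
2 cycles of lengths [100, 1].
2 cycles on 101: each ℓ→(−1)^(ℓ−1), product (−1)^99 = -1.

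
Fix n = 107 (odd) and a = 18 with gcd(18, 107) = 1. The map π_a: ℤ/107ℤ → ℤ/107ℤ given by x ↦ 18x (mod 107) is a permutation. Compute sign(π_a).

-1

Orbit of 63 under x↦18x: [63, 64, 82, 85, 32, 41, 96]… (length divides ord_107(18)).
Cycle lengths of π_18 on ℤ/107ℤ: [106, 1]; 2 cycles in total.
Σ(ℓ_i−1) = 107−2 = 105; sign = (−1)^105 = -1.
Check: (18/107) = -1 by Zolotarev.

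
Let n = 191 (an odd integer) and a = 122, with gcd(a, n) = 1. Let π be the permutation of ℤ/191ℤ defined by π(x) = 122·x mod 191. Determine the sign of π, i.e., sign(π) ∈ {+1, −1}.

-1

Orbit of 84 under x↦122x: [84, 125, 161, 160, 38, 52, 41]… (length divides ord_191(122)).
Decompose π into cycles: lengths [38, 38, 38, 38, 38, 1] (6 cycles, including the fixed point 0).
Σ(ℓ_i−1) = 191−6 = 185; sign = (−1)^185 = -1.
Zolotarev: (122|191) = -1, matching the cycle-count sign.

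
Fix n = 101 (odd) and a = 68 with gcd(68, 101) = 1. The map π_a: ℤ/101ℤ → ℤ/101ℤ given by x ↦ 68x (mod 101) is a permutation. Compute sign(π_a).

+1

Trace 95: π^k(95) = [95, 97, 31, 88, 25, 84, 56] for k=0..6.
π_68 has 5 disjoint cycles with lengths [25, 25, 25, 25, 1] on {0,…,100}.
5 cycles on 101: each ℓ→(−1)^(ℓ−1), product (−1)^96 = +1.
Check: (68/101) = +1 by Zolotarev.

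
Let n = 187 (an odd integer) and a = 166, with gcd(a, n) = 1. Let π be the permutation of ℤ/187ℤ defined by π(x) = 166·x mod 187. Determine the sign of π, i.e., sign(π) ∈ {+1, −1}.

Trace 89: π^k(89) = [89, 1, 166, 67] for k=0..3.
Decompose π into cycles: lengths [4, 4, 4, 4, 4, 4, 4, 4, 4, 4, 4, 4, 4, 4, 4, 4, 4, 4, 4, 4, 4, 4, 4, 4, 4, 4, 4, 4, 4, 4, 4, 4, 4, 4, 4, 4, 4, 4, 4, 4, 4, 4, 4, 4, 1, 1, 1, 1, 1, 1, 1, 1, 1, 1, 1] (55 cycles, including the fixed point 0).
With 55 cycles on 187 points, sign = (−1)^{187−55} = +1.
The Jacobi symbol (166|187) = +1 (Zolotarev) agrees.

+1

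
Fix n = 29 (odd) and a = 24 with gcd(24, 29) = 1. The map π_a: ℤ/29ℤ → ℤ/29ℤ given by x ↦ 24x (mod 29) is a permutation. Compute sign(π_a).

+1

Trace 25: π^k(25) = [25, 20, 16, 7, 23, 1, 24] for k=0..6.
Cycle type of π: 7×4 + 1; total 5 cycles.
n − c = 29 − 5 = 24; sign = (−1)^24 = +1.
(24|29)_J = +1 (Zolotarev's lemma cross-check).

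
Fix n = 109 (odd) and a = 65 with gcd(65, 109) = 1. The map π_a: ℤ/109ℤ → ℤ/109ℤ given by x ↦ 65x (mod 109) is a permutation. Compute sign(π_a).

-1

Orbit of 70 under x↦65x: [70, 81, 33, 74, 14, 38, 72]… (length divides ord_109(65)).
π_65 has 2 disjoint cycles with lengths [108, 1] on {0,…,108}.
sign(π) = (−1)^{n − #cycles} = (−1)^{109−2} = (−1)^107 = -1.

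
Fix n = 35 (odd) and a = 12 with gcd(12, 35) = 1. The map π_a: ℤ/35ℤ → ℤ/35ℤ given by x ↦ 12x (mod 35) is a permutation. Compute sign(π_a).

Start at x=12: 12 → 4 → 13 → 16 → 17 → 29 → 33 → … (one orbit).
Decompose π into cycles: lengths [12, 12, 6, 4, 1] (5 cycles, including the fixed point 0).
35 − 5 = 30 transpositions; sign(π) = (−1)^30 = +1.

+1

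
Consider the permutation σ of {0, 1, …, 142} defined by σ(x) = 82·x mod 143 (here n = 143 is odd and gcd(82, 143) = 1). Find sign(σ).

Orbit of 38 under x↦82x: [38, 113, 114, 53, 56, 16, 25]… (length divides ord_143(82)).
Cycle lengths of π_82 on ℤ/143ℤ: [30, 30, 30, 30, 6, 6, 5, 5, 1]; 9 cycles in total.
With 9 cycles on 143 points, sign = (−1)^{143−9} = +1.
Via Zolotarev, sign(π_{82}) = (82|143) = +1.

+1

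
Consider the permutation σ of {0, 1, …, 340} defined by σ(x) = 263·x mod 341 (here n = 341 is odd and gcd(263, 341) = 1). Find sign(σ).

Trace 54: π^k(54) = [54, 221, 153, 1, 263, 287, 120] for k=0..6.
Cycle lengths of π_263 on ℤ/341ℤ: [10, 10, 10, 10, 10, 10, 10, 10, 10, 10, 10, 10, 10, 10, 10, 10, 10, 10, 10, 10, 10, 10, 10, 10, 10, 10, 10, 10, 10, 10, 10, 10, 10, 2, 2, 2, 2, 2, 1]; 39 cycles in total.
sign(π) = (−1)^{n − #cycles} = (−1)^{341−39} = (−1)^302 = +1.
Check: (263/341) = +1 by Zolotarev.

+1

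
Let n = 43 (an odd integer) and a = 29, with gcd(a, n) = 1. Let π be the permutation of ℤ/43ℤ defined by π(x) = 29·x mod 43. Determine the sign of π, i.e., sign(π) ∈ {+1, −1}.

-1

Start at x=4: 4 → 30 → 10 → 32 → 25 → 37 → 41 → … (one orbit).
Cycle lengths of π_29 on ℤ/43ℤ: [42, 1]; 2 cycles in total.
2 cycles on 43: each ℓ→(−1)^(ℓ−1), product (−1)^41 = -1.
The Jacobi symbol (29|43) = -1 (Zolotarev) agrees.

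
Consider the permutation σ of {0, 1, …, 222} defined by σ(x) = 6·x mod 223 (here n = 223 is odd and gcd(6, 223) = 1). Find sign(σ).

Trace 107: π^k(107) = [107, 196, 61, 143, 189, 19, 114] for k=0..6.
The orbit structure of x ↦ 6x mod 223: 2 orbits of sizes [222, 1].
2 cycles on 223: each ℓ→(−1)^(ℓ−1), product (−1)^221 = -1.

-1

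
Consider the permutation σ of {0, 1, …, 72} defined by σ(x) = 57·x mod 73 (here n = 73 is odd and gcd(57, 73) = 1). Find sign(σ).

+1

Orbit of 36 under x↦57x: [36, 8, 18, 4, 9, 2, 41]… (length divides ord_73(57)).
The orbit structure of x ↦ 57x mod 73: 5 orbits of sizes [18, 18, 18, 18, 1].
Σ(ℓ_i−1) = 73−5 = 68; sign = (−1)^68 = +1.
(57|73)_J = +1 (Zolotarev's lemma cross-check).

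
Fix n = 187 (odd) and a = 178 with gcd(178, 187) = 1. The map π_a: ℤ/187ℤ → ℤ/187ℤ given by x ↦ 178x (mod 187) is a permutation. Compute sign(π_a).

Trace 117: π^k(117) = [117, 69, 127, 166, 2, 169, 162] for k=0..6.
Cycle type of π: 40×4 + 10 + 8×2 + 1; total 8 cycles.
8 cycles on 187: each ℓ→(−1)^(ℓ−1), product (−1)^179 = -1.
(178|187)_J = -1 (Zolotarev's lemma cross-check).

-1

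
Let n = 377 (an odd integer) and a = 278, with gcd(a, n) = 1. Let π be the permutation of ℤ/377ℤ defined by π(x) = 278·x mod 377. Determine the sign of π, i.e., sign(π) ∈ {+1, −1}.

+1

Trace 1: π^k(1) = [1, 278, 376, 99] for k=0..3.
Decompose π into cycles: lengths [4, 4, 4, 4, 4, 4, 4, 4, 4, 4, 4, 4, 4, 4, 4, 4, 4, 4, 4, 4, 4, 4, 4, 4, 4, 4, 4, 4, 4, 4, 4, 4, 4, 4, 4, 4, 4, 4, 4, 4, 4, 4, 4, 4, 4, 4, 4, 4, 4, 4, 4, 4, 4, 4, 4, 4, 4, 4, 4, 4, 4, 4, 4, 4, 4, 4, 4, 4, 4, 4, 4, 4, 4, 4, 4, 4, 4, 4, 4, 4, 4, 4, 4, 4, 4, 4, 4, 4, 4, 4, 4, 4, 4, 4, 1] (95 cycles, including the fixed point 0).
With 95 cycles on 377 points, sign = (−1)^{377−95} = +1.
Zolotarev: (278|377) = +1, matching the cycle-count sign.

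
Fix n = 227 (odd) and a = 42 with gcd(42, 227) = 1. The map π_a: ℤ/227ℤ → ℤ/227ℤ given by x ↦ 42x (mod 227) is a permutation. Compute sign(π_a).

-1

Orbit of 161 under x↦42x: [161, 179, 27, 226, 185, 52, 141]… (length divides ord_227(42)).
Cycle type of π: 226 + 1; total 2 cycles.
Σ(ℓ_i−1) = 227−2 = 225; sign = (−1)^225 = -1.
(42|227)_J = -1 (Zolotarev's lemma cross-check).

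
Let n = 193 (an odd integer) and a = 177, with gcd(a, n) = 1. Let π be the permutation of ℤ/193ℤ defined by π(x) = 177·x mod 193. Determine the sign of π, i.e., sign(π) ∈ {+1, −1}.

+1

Trace 63: π^k(63) = [63, 150, 109, 186, 112, 138, 108] for k=0..6.
π_177 has 9 disjoint cycles with lengths [24, 24, 24, 24, 24, 24, 24, 24, 1] on {0,…,192}.
sign(π) = (−1)^{n − #cycles} = (−1)^{193−9} = (−1)^184 = +1.
Zolotarev: (177|193) = +1, matching the cycle-count sign.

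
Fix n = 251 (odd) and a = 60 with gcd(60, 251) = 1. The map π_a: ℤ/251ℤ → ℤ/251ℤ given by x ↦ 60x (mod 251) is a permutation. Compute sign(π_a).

Start at x=85: 85 → 80 → 31 → 103 → 156 → 73 → 113 → … (one orbit).
π_60 has 3 disjoint cycles with lengths [125, 125, 1] on {0,…,250}.
251 − 3 = 248 transpositions; sign(π) = (−1)^248 = +1.
Check: (60/251) = +1 by Zolotarev.

+1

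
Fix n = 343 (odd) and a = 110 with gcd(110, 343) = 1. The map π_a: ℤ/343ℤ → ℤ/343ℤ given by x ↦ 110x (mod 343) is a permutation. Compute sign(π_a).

-1

Trace 71: π^k(71) = [71, 264, 228, 41, 51, 122, 43] for k=0..6.
The orbit structure of x ↦ 110x mod 343: 4 orbits of sizes [294, 42, 6, 1].
n − c = 343 − 4 = 339; sign = (−1)^339 = -1.
(110|343)_J = -1 (Zolotarev's lemma cross-check).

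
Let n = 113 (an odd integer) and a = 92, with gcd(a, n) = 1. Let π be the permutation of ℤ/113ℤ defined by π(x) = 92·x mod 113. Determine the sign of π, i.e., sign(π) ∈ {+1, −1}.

Orbit of 69 under x↦92x: [69, 20, 32, 6, 100, 47, 30]… (length divides ord_113(92)).
π_92 has 2 disjoint cycles with lengths [112, 1] on {0,…,112}.
n − c = 113 − 2 = 111; sign = (−1)^111 = -1.

-1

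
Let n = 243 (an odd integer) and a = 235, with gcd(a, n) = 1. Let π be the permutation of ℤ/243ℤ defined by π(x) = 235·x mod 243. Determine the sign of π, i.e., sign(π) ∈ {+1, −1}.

+1

Start at x=19: 19 → 91 → 1 → 235 → 64 → 217 → 208 → … (one orbit).
The orbit structure of x ↦ 235x mod 243: 27 orbits of sizes [27, 27, 27, 27, 27, 27, 9, 9, 9, 9, 9, 9, 3, 3, 3, 3, 3, 3, 1, 1, 1, 1, 1, 1, 1, 1, 1].
243 − 27 = 216 transpositions; sign(π) = (−1)^216 = +1.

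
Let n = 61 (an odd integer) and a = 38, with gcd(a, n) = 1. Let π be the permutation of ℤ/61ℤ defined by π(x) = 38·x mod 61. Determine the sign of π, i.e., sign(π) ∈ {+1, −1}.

Orbit of 8 under x↦38x: [8, 60, 23, 20, 28, 27, 50]… (length divides ord_61(38)).
The orbit structure of x ↦ 38x mod 61: 4 orbits of sizes [20, 20, 20, 1].
sign(π) = (−1)^{n − #cycles} = (−1)^{61−4} = (−1)^57 = -1.
Zolotarev: (38|61) = -1, matching the cycle-count sign.

-1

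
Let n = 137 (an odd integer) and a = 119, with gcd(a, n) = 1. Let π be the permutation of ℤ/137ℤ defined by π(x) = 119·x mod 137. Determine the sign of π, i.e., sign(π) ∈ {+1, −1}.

+1

Start at x=38: 38 → 1 → 119 → 50 → 59 → 34 → 73 → … (one orbit).
The orbit structure of x ↦ 119x mod 137: 9 orbits of sizes [17, 17, 17, 17, 17, 17, 17, 17, 1].
sign(π) = (−1)^{n − #cycles} = (−1)^{137−9} = (−1)^128 = +1.
Zolotarev: (119|137) = +1, matching the cycle-count sign.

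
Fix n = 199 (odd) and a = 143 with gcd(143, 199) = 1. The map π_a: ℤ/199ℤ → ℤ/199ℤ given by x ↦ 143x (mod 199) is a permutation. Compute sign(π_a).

-1

Orbit of 152 under x↦143x: [152, 45, 67, 29, 167, 1, 143]… (length divides ord_199(143)).
Decompose π into cycles: lengths [198, 1] (2 cycles, including the fixed point 0).
Σ(ℓ_i−1) = 199−2 = 197; sign = (−1)^197 = -1.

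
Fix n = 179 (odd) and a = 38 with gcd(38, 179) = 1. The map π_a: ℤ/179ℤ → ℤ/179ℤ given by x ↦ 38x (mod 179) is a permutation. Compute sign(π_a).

-1

Trace 11: π^k(11) = [11, 60, 132, 4, 152, 48, 34] for k=0..6.
2 cycles of lengths [178, 1].
With 2 cycles on 179 points, sign = (−1)^{179−2} = -1.
Zolotarev: (38|179) = -1, matching the cycle-count sign.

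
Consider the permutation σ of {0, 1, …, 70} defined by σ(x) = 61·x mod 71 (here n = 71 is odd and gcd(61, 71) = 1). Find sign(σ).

-1

Trace 43: π^k(43) = [43, 67, 40, 26, 24, 44, 57] for k=0..6.
The orbit structure of x ↦ 61x mod 71: 2 orbits of sizes [70, 1].
With 2 cycles on 71 points, sign = (−1)^{71−2} = -1.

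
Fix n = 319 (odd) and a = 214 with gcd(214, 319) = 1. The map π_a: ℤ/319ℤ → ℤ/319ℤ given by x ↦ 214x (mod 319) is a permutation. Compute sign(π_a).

-1

Trace 309: π^k(309) = [309, 93, 124, 59, 185, 34, 258] for k=0..6.
Cycle lengths of π_214 on ℤ/319ℤ: [140, 140, 28, 5, 5, 1]; 6 cycles in total.
6 cycles on 319: each ℓ→(−1)^(ℓ−1), product (−1)^313 = -1.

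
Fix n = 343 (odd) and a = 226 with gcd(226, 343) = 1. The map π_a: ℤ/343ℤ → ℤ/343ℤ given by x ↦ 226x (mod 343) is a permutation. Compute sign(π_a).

+1

Trace 50: π^k(50) = [50, 324, 165, 246, 30, 263, 99] for k=0..6.
31 cycles of lengths [21, 21, 21, 21, 21, 21, 21, 21, 21, 21, 21, 21, 21, 21, 3, 3, 3, 3, 3, 3, 3, 3, 3, 3, 3, 3, 3, 3, 3, 3, 1].
n − c = 343 − 31 = 312; sign = (−1)^312 = +1.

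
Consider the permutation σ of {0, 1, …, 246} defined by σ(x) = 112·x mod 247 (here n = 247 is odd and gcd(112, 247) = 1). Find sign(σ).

-1

Start at x=233: 233 → 161 → 1 → 112 → 194 → 239 → 92 → … (one orbit).
12 cycles of lengths [36, 36, 36, 36, 36, 36, 9, 9, 4, 4, 4, 1].
n − c = 247 − 12 = 235; sign = (−1)^235 = -1.
The Jacobi symbol (112|247) = -1 (Zolotarev) agrees.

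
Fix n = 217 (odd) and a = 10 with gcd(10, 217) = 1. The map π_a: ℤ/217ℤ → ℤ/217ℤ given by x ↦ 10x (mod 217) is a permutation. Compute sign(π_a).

-1

Orbit of 138 under x↦10x: [138, 78, 129, 205, 97, 102, 152]… (length divides ord_217(10)).
Cycle lengths of π_10 on ℤ/217ℤ: [30, 30, 30, 30, 30, 30, 15, 15, 6, 1]; 10 cycles in total.
10 cycles on 217: each ℓ→(−1)^(ℓ−1), product (−1)^207 = -1.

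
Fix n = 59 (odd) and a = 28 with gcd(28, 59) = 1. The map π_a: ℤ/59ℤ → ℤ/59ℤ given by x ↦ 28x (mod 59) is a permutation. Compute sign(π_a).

+1

Trace 41: π^k(41) = [41, 27, 48, 46, 49, 15, 7] for k=0..6.
Cycle type of π: 29×2 + 1; total 3 cycles.
n − c = 59 − 3 = 56; sign = (−1)^56 = +1.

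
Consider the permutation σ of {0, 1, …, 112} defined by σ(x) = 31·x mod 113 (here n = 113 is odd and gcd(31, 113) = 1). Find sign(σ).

Trace 49: π^k(49) = [49, 50, 81, 25, 97, 69, 105] for k=0..6.
π_31 has 3 disjoint cycles with lengths [56, 56, 1] on {0,…,112}.
With 3 cycles on 113 points, sign = (−1)^{113−3} = +1.
The Jacobi symbol (31|113) = +1 (Zolotarev) agrees.

+1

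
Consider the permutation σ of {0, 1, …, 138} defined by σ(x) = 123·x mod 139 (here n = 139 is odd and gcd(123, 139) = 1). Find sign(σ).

-1

Trace 18: π^k(18) = [18, 129, 21, 81, 94, 25, 17] for k=0..6.
Decompose π into cycles: lengths [138, 1] (2 cycles, including the fixed point 0).
2 cycles on 139: each ℓ→(−1)^(ℓ−1), product (−1)^137 = -1.
Zolotarev: (123|139) = -1, matching the cycle-count sign.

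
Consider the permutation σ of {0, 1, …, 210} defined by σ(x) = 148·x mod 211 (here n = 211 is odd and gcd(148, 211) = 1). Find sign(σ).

Orbit of 1 under x↦148x: [1, 148, 171, 199, 123, 58, 144]… (length divides ord_211(148)).
Decompose π into cycles: lengths [7, 7, 7, 7, 7, 7, 7, 7, 7, 7, 7, 7, 7, 7, 7, 7, 7, 7, 7, 7, 7, 7, 7, 7, 7, 7, 7, 7, 7, 7, 1] (31 cycles, including the fixed point 0).
With 31 cycles on 211 points, sign = (−1)^{211−31} = +1.
Zolotarev: (148|211) = +1, matching the cycle-count sign.

+1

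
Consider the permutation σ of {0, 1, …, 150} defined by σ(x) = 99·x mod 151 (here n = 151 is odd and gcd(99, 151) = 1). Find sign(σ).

+1

Start at x=32: 32 → 148 → 5 → 42 → 81 → 16 → 74 → … (one orbit).
Cycle type of π: 75×2 + 1; total 3 cycles.
n − c = 151 − 3 = 148; sign = (−1)^148 = +1.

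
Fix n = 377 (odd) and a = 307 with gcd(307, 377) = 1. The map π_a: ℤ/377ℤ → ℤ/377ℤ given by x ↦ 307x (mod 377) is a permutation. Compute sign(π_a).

Orbit of 1 under x↦307x: [1, 307, 376, 70]… (length divides ord_377(307)).
Cycle type of π: 4×94 + 1; total 95 cycles.
With 95 cycles on 377 points, sign = (−1)^{377−95} = +1.
The Jacobi symbol (307|377) = +1 (Zolotarev) agrees.

+1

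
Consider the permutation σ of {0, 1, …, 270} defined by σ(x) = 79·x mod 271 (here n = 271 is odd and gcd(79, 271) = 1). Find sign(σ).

Trace 252: π^k(252) = [252, 125, 119, 187, 139, 141, 28] for k=0..6.
Cycle lengths of π_79 on ℤ/271ℤ: [45, 45, 45, 45, 45, 45, 1]; 7 cycles in total.
With 7 cycles on 271 points, sign = (−1)^{271−7} = +1.
The Jacobi symbol (79|271) = +1 (Zolotarev) agrees.

+1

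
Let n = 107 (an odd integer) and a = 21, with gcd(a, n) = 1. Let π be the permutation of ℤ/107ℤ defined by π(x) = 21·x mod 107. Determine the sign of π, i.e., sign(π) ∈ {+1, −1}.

-1

Orbit of 1 under x↦21x: [1, 21, 13, 59, 62, 18, 57]… (length divides ord_107(21)).
Cycle type of π: 106 + 1; total 2 cycles.
sign(π) = (−1)^{n − #cycles} = (−1)^{107−2} = (−1)^105 = -1.
(21|107)_J = -1 (Zolotarev's lemma cross-check).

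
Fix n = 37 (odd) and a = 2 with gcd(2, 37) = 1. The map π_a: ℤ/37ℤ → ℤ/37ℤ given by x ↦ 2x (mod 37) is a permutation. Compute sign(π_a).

-1

Trace 6: π^k(6) = [6, 12, 24, 11, 22, 7, 14] for k=0..6.
π_2 has 2 disjoint cycles with lengths [36, 1] on {0,…,36}.
With 2 cycles on 37 points, sign = (−1)^{37−2} = -1.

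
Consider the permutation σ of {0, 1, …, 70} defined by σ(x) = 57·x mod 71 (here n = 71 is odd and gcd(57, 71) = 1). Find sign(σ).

Orbit of 54 under x↦57x: [54, 25, 5, 1, 57]… (length divides ord_71(57)).
15 cycles of lengths [5, 5, 5, 5, 5, 5, 5, 5, 5, 5, 5, 5, 5, 5, 1].
sign(π) = (−1)^{n − #cycles} = (−1)^{71−15} = (−1)^56 = +1.
Zolotarev: (57|71) = +1, matching the cycle-count sign.

+1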